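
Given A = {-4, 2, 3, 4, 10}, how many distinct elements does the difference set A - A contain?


A - A = {a - a' : a, a' ∈ A}; |A| = 5.
Bounds: 2|A|-1 ≤ |A - A| ≤ |A|² - |A| + 1, i.e. 9 ≤ |A - A| ≤ 21.
Note: 0 ∈ A - A always (from a - a). The set is symmetric: if d ∈ A - A then -d ∈ A - A.
Enumerate nonzero differences d = a - a' with a > a' (then include -d):
Positive differences: {1, 2, 6, 7, 8, 14}
Full difference set: {0} ∪ (positive diffs) ∪ (negative diffs).
|A - A| = 1 + 2·6 = 13 (matches direct enumeration: 13).

|A - A| = 13


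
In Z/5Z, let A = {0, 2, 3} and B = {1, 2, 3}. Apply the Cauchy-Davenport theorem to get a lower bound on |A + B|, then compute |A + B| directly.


Cauchy-Davenport: |A + B| ≥ min(p, |A| + |B| - 1) for A, B nonempty in Z/pZ.
|A| = 3, |B| = 3, p = 5.
CD lower bound = min(5, 3 + 3 - 1) = min(5, 5) = 5.
Compute A + B mod 5 directly:
a = 0: 0+1=1, 0+2=2, 0+3=3
a = 2: 2+1=3, 2+2=4, 2+3=0
a = 3: 3+1=4, 3+2=0, 3+3=1
A + B = {0, 1, 2, 3, 4}, so |A + B| = 5.
Verify: 5 ≥ 5? Yes ✓.

CD lower bound = 5, actual |A + B| = 5.


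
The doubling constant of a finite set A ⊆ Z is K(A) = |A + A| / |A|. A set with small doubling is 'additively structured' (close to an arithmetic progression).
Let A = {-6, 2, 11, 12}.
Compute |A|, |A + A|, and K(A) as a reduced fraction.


|A| = 4.
Compute A + A by enumerating all 16 pairs.
A + A = {-12, -4, 4, 5, 6, 13, 14, 22, 23, 24}, so |A + A| = 10.
K = |A + A| / |A| = 10/4 = 5/2 ≈ 2.5000.
Reference: AP of size 4 gives K = 7/4 ≈ 1.7500; a fully generic set of size 4 gives K ≈ 2.5000.

|A| = 4, |A + A| = 10, K = 10/4 = 5/2.


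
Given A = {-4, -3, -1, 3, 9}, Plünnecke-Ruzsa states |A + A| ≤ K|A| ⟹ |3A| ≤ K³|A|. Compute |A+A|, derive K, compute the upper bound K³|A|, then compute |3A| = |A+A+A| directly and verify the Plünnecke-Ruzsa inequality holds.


|A| = 5.
Step 1: Compute A + A by enumerating all 25 pairs.
A + A = {-8, -7, -6, -5, -4, -2, -1, 0, 2, 5, 6, 8, 12, 18}, so |A + A| = 14.
Step 2: Doubling constant K = |A + A|/|A| = 14/5 = 14/5 ≈ 2.8000.
Step 3: Plünnecke-Ruzsa gives |3A| ≤ K³·|A| = (2.8000)³ · 5 ≈ 109.7600.
Step 4: Compute 3A = A + A + A directly by enumerating all triples (a,b,c) ∈ A³; |3A| = 26.
Step 5: Check 26 ≤ 109.7600? Yes ✓.

K = 14/5, Plünnecke-Ruzsa bound K³|A| ≈ 109.7600, |3A| = 26, inequality holds.


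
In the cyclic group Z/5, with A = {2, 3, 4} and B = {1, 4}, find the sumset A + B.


Work in Z/5Z: reduce every sum a + b modulo 5.
Enumerate all 6 pairs:
a = 2: 2+1=3, 2+4=1
a = 3: 3+1=4, 3+4=2
a = 4: 4+1=0, 4+4=3
Distinct residues collected: {0, 1, 2, 3, 4}
|A + B| = 5 (out of 5 total residues).

A + B = {0, 1, 2, 3, 4}


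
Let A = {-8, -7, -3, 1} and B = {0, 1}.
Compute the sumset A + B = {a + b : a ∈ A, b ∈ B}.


A + B = {a + b : a ∈ A, b ∈ B}.
Enumerate all |A|·|B| = 4·2 = 8 pairs (a, b) and collect distinct sums.
a = -8: -8+0=-8, -8+1=-7
a = -7: -7+0=-7, -7+1=-6
a = -3: -3+0=-3, -3+1=-2
a = 1: 1+0=1, 1+1=2
Collecting distinct sums: A + B = {-8, -7, -6, -3, -2, 1, 2}
|A + B| = 7

A + B = {-8, -7, -6, -3, -2, 1, 2}


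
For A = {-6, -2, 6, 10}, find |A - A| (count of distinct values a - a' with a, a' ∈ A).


A - A = {a - a' : a, a' ∈ A}; |A| = 4.
Bounds: 2|A|-1 ≤ |A - A| ≤ |A|² - |A| + 1, i.e. 7 ≤ |A - A| ≤ 13.
Note: 0 ∈ A - A always (from a - a). The set is symmetric: if d ∈ A - A then -d ∈ A - A.
Enumerate nonzero differences d = a - a' with a > a' (then include -d):
Positive differences: {4, 8, 12, 16}
Full difference set: {0} ∪ (positive diffs) ∪ (negative diffs).
|A - A| = 1 + 2·4 = 9 (matches direct enumeration: 9).

|A - A| = 9


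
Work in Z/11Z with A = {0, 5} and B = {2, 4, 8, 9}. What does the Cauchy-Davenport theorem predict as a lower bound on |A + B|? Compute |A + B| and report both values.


Cauchy-Davenport: |A + B| ≥ min(p, |A| + |B| - 1) for A, B nonempty in Z/pZ.
|A| = 2, |B| = 4, p = 11.
CD lower bound = min(11, 2 + 4 - 1) = min(11, 5) = 5.
Compute A + B mod 11 directly:
a = 0: 0+2=2, 0+4=4, 0+8=8, 0+9=9
a = 5: 5+2=7, 5+4=9, 5+8=2, 5+9=3
A + B = {2, 3, 4, 7, 8, 9}, so |A + B| = 6.
Verify: 6 ≥ 5? Yes ✓.

CD lower bound = 5, actual |A + B| = 6.


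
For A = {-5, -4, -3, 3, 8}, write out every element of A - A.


A - A = {a - a' : a, a' ∈ A}.
Compute a - a' for each ordered pair (a, a'):
a = -5: -5--5=0, -5--4=-1, -5--3=-2, -5-3=-8, -5-8=-13
a = -4: -4--5=1, -4--4=0, -4--3=-1, -4-3=-7, -4-8=-12
a = -3: -3--5=2, -3--4=1, -3--3=0, -3-3=-6, -3-8=-11
a = 3: 3--5=8, 3--4=7, 3--3=6, 3-3=0, 3-8=-5
a = 8: 8--5=13, 8--4=12, 8--3=11, 8-3=5, 8-8=0
Collecting distinct values (and noting 0 appears from a-a):
A - A = {-13, -12, -11, -8, -7, -6, -5, -2, -1, 0, 1, 2, 5, 6, 7, 8, 11, 12, 13}
|A - A| = 19

A - A = {-13, -12, -11, -8, -7, -6, -5, -2, -1, 0, 1, 2, 5, 6, 7, 8, 11, 12, 13}


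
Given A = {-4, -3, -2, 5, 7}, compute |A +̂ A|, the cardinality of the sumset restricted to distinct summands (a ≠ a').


Restricted sumset: A +̂ A = {a + a' : a ∈ A, a' ∈ A, a ≠ a'}.
Equivalently, take A + A and drop any sum 2a that is achievable ONLY as a + a for a ∈ A (i.e. sums representable only with equal summands).
Enumerate pairs (a, a') with a < a' (symmetric, so each unordered pair gives one sum; this covers all a ≠ a'):
  -4 + -3 = -7
  -4 + -2 = -6
  -4 + 5 = 1
  -4 + 7 = 3
  -3 + -2 = -5
  -3 + 5 = 2
  -3 + 7 = 4
  -2 + 5 = 3
  -2 + 7 = 5
  5 + 7 = 12
Collected distinct sums: {-7, -6, -5, 1, 2, 3, 4, 5, 12}
|A +̂ A| = 9
(Reference bound: |A +̂ A| ≥ 2|A| - 3 for |A| ≥ 2, with |A| = 5 giving ≥ 7.)

|A +̂ A| = 9


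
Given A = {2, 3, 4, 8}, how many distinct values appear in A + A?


A + A = {a + a' : a, a' ∈ A}; |A| = 4.
General bounds: 2|A| - 1 ≤ |A + A| ≤ |A|(|A|+1)/2, i.e. 7 ≤ |A + A| ≤ 10.
Lower bound 2|A|-1 is attained iff A is an arithmetic progression.
Enumerate sums a + a' for a ≤ a' (symmetric, so this suffices):
a = 2: 2+2=4, 2+3=5, 2+4=6, 2+8=10
a = 3: 3+3=6, 3+4=7, 3+8=11
a = 4: 4+4=8, 4+8=12
a = 8: 8+8=16
Distinct sums: {4, 5, 6, 7, 8, 10, 11, 12, 16}
|A + A| = 9

|A + A| = 9


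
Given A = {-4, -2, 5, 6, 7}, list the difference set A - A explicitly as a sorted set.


A - A = {a - a' : a, a' ∈ A}.
Compute a - a' for each ordered pair (a, a'):
a = -4: -4--4=0, -4--2=-2, -4-5=-9, -4-6=-10, -4-7=-11
a = -2: -2--4=2, -2--2=0, -2-5=-7, -2-6=-8, -2-7=-9
a = 5: 5--4=9, 5--2=7, 5-5=0, 5-6=-1, 5-7=-2
a = 6: 6--4=10, 6--2=8, 6-5=1, 6-6=0, 6-7=-1
a = 7: 7--4=11, 7--2=9, 7-5=2, 7-6=1, 7-7=0
Collecting distinct values (and noting 0 appears from a-a):
A - A = {-11, -10, -9, -8, -7, -2, -1, 0, 1, 2, 7, 8, 9, 10, 11}
|A - A| = 15

A - A = {-11, -10, -9, -8, -7, -2, -1, 0, 1, 2, 7, 8, 9, 10, 11}


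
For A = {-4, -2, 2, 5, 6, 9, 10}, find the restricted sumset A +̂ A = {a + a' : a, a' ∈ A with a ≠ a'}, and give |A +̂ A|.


Restricted sumset: A +̂ A = {a + a' : a ∈ A, a' ∈ A, a ≠ a'}.
Equivalently, take A + A and drop any sum 2a that is achievable ONLY as a + a for a ∈ A (i.e. sums representable only with equal summands).
Enumerate pairs (a, a') with a < a' (symmetric, so each unordered pair gives one sum; this covers all a ≠ a'):
  -4 + -2 = -6
  -4 + 2 = -2
  -4 + 5 = 1
  -4 + 6 = 2
  -4 + 9 = 5
  -4 + 10 = 6
  -2 + 2 = 0
  -2 + 5 = 3
  -2 + 6 = 4
  -2 + 9 = 7
  -2 + 10 = 8
  2 + 5 = 7
  2 + 6 = 8
  2 + 9 = 11
  2 + 10 = 12
  5 + 6 = 11
  5 + 9 = 14
  5 + 10 = 15
  6 + 9 = 15
  6 + 10 = 16
  9 + 10 = 19
Collected distinct sums: {-6, -2, 0, 1, 2, 3, 4, 5, 6, 7, 8, 11, 12, 14, 15, 16, 19}
|A +̂ A| = 17
(Reference bound: |A +̂ A| ≥ 2|A| - 3 for |A| ≥ 2, with |A| = 7 giving ≥ 11.)

|A +̂ A| = 17


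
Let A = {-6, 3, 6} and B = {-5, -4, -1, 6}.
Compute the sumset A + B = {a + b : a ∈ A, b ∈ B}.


A + B = {a + b : a ∈ A, b ∈ B}.
Enumerate all |A|·|B| = 3·4 = 12 pairs (a, b) and collect distinct sums.
a = -6: -6+-5=-11, -6+-4=-10, -6+-1=-7, -6+6=0
a = 3: 3+-5=-2, 3+-4=-1, 3+-1=2, 3+6=9
a = 6: 6+-5=1, 6+-4=2, 6+-1=5, 6+6=12
Collecting distinct sums: A + B = {-11, -10, -7, -2, -1, 0, 1, 2, 5, 9, 12}
|A + B| = 11

A + B = {-11, -10, -7, -2, -1, 0, 1, 2, 5, 9, 12}


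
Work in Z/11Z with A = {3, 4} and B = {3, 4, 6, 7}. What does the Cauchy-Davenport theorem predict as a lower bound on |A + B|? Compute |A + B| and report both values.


Cauchy-Davenport: |A + B| ≥ min(p, |A| + |B| - 1) for A, B nonempty in Z/pZ.
|A| = 2, |B| = 4, p = 11.
CD lower bound = min(11, 2 + 4 - 1) = min(11, 5) = 5.
Compute A + B mod 11 directly:
a = 3: 3+3=6, 3+4=7, 3+6=9, 3+7=10
a = 4: 4+3=7, 4+4=8, 4+6=10, 4+7=0
A + B = {0, 6, 7, 8, 9, 10}, so |A + B| = 6.
Verify: 6 ≥ 5? Yes ✓.

CD lower bound = 5, actual |A + B| = 6.


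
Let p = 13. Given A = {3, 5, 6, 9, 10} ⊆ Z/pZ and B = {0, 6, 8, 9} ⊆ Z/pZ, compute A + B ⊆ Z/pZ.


Work in Z/13Z: reduce every sum a + b modulo 13.
Enumerate all 20 pairs:
a = 3: 3+0=3, 3+6=9, 3+8=11, 3+9=12
a = 5: 5+0=5, 5+6=11, 5+8=0, 5+9=1
a = 6: 6+0=6, 6+6=12, 6+8=1, 6+9=2
a = 9: 9+0=9, 9+6=2, 9+8=4, 9+9=5
a = 10: 10+0=10, 10+6=3, 10+8=5, 10+9=6
Distinct residues collected: {0, 1, 2, 3, 4, 5, 6, 9, 10, 11, 12}
|A + B| = 11 (out of 13 total residues).

A + B = {0, 1, 2, 3, 4, 5, 6, 9, 10, 11, 12}


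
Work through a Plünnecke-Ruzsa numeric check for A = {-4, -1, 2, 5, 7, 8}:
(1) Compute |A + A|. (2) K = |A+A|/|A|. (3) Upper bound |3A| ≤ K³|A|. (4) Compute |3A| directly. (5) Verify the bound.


|A| = 6.
Step 1: Compute A + A by enumerating all 36 pairs.
A + A = {-8, -5, -2, 1, 3, 4, 6, 7, 9, 10, 12, 13, 14, 15, 16}, so |A + A| = 15.
Step 2: Doubling constant K = |A + A|/|A| = 15/6 = 15/6 ≈ 2.5000.
Step 3: Plünnecke-Ruzsa gives |3A| ≤ K³·|A| = (2.5000)³ · 6 ≈ 93.7500.
Step 4: Compute 3A = A + A + A directly by enumerating all triples (a,b,c) ∈ A³; |3A| = 27.
Step 5: Check 27 ≤ 93.7500? Yes ✓.

K = 15/6, Plünnecke-Ruzsa bound K³|A| ≈ 93.7500, |3A| = 27, inequality holds.


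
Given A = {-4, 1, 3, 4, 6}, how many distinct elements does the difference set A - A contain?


A - A = {a - a' : a, a' ∈ A}; |A| = 5.
Bounds: 2|A|-1 ≤ |A - A| ≤ |A|² - |A| + 1, i.e. 9 ≤ |A - A| ≤ 21.
Note: 0 ∈ A - A always (from a - a). The set is symmetric: if d ∈ A - A then -d ∈ A - A.
Enumerate nonzero differences d = a - a' with a > a' (then include -d):
Positive differences: {1, 2, 3, 5, 7, 8, 10}
Full difference set: {0} ∪ (positive diffs) ∪ (negative diffs).
|A - A| = 1 + 2·7 = 15 (matches direct enumeration: 15).

|A - A| = 15


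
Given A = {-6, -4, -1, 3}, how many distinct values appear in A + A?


A + A = {a + a' : a, a' ∈ A}; |A| = 4.
General bounds: 2|A| - 1 ≤ |A + A| ≤ |A|(|A|+1)/2, i.e. 7 ≤ |A + A| ≤ 10.
Lower bound 2|A|-1 is attained iff A is an arithmetic progression.
Enumerate sums a + a' for a ≤ a' (symmetric, so this suffices):
a = -6: -6+-6=-12, -6+-4=-10, -6+-1=-7, -6+3=-3
a = -4: -4+-4=-8, -4+-1=-5, -4+3=-1
a = -1: -1+-1=-2, -1+3=2
a = 3: 3+3=6
Distinct sums: {-12, -10, -8, -7, -5, -3, -2, -1, 2, 6}
|A + A| = 10

|A + A| = 10


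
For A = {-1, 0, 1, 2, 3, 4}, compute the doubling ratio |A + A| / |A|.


|A| = 6.
Compute A + A by enumerating all 36 pairs.
A + A = {-2, -1, 0, 1, 2, 3, 4, 5, 6, 7, 8}, so |A + A| = 11.
K = |A + A| / |A| = 11/6 (already in lowest terms) ≈ 1.8333.
Reference: AP of size 6 gives K = 11/6 ≈ 1.8333; a fully generic set of size 6 gives K ≈ 3.5000.

|A| = 6, |A + A| = 11, K = 11/6.


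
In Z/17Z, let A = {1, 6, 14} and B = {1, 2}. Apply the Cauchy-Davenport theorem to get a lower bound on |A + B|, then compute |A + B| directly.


Cauchy-Davenport: |A + B| ≥ min(p, |A| + |B| - 1) for A, B nonempty in Z/pZ.
|A| = 3, |B| = 2, p = 17.
CD lower bound = min(17, 3 + 2 - 1) = min(17, 4) = 4.
Compute A + B mod 17 directly:
a = 1: 1+1=2, 1+2=3
a = 6: 6+1=7, 6+2=8
a = 14: 14+1=15, 14+2=16
A + B = {2, 3, 7, 8, 15, 16}, so |A + B| = 6.
Verify: 6 ≥ 4? Yes ✓.

CD lower bound = 4, actual |A + B| = 6.


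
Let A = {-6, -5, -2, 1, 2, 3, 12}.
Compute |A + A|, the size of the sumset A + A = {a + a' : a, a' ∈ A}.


A + A = {a + a' : a, a' ∈ A}; |A| = 7.
General bounds: 2|A| - 1 ≤ |A + A| ≤ |A|(|A|+1)/2, i.e. 13 ≤ |A + A| ≤ 28.
Lower bound 2|A|-1 is attained iff A is an arithmetic progression.
Enumerate sums a + a' for a ≤ a' (symmetric, so this suffices):
a = -6: -6+-6=-12, -6+-5=-11, -6+-2=-8, -6+1=-5, -6+2=-4, -6+3=-3, -6+12=6
a = -5: -5+-5=-10, -5+-2=-7, -5+1=-4, -5+2=-3, -5+3=-2, -5+12=7
a = -2: -2+-2=-4, -2+1=-1, -2+2=0, -2+3=1, -2+12=10
a = 1: 1+1=2, 1+2=3, 1+3=4, 1+12=13
a = 2: 2+2=4, 2+3=5, 2+12=14
a = 3: 3+3=6, 3+12=15
a = 12: 12+12=24
Distinct sums: {-12, -11, -10, -8, -7, -5, -4, -3, -2, -1, 0, 1, 2, 3, 4, 5, 6, 7, 10, 13, 14, 15, 24}
|A + A| = 23

|A + A| = 23


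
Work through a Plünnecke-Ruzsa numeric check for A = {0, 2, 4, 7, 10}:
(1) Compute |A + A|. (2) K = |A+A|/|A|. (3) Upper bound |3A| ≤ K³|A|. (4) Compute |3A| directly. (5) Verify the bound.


|A| = 5.
Step 1: Compute A + A by enumerating all 25 pairs.
A + A = {0, 2, 4, 6, 7, 8, 9, 10, 11, 12, 14, 17, 20}, so |A + A| = 13.
Step 2: Doubling constant K = |A + A|/|A| = 13/5 = 13/5 ≈ 2.6000.
Step 3: Plünnecke-Ruzsa gives |3A| ≤ K³·|A| = (2.6000)³ · 5 ≈ 87.8800.
Step 4: Compute 3A = A + A + A directly by enumerating all triples (a,b,c) ∈ A³; |3A| = 23.
Step 5: Check 23 ≤ 87.8800? Yes ✓.

K = 13/5, Plünnecke-Ruzsa bound K³|A| ≈ 87.8800, |3A| = 23, inequality holds.


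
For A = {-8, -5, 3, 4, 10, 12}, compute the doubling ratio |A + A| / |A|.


|A| = 6.
Compute A + A by enumerating all 36 pairs.
A + A = {-16, -13, -10, -5, -4, -2, -1, 2, 4, 5, 6, 7, 8, 13, 14, 15, 16, 20, 22, 24}, so |A + A| = 20.
K = |A + A| / |A| = 20/6 = 10/3 ≈ 3.3333.
Reference: AP of size 6 gives K = 11/6 ≈ 1.8333; a fully generic set of size 6 gives K ≈ 3.5000.

|A| = 6, |A + A| = 20, K = 20/6 = 10/3.


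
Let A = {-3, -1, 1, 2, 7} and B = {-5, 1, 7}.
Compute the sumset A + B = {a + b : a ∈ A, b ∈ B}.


A + B = {a + b : a ∈ A, b ∈ B}.
Enumerate all |A|·|B| = 5·3 = 15 pairs (a, b) and collect distinct sums.
a = -3: -3+-5=-8, -3+1=-2, -3+7=4
a = -1: -1+-5=-6, -1+1=0, -1+7=6
a = 1: 1+-5=-4, 1+1=2, 1+7=8
a = 2: 2+-5=-3, 2+1=3, 2+7=9
a = 7: 7+-5=2, 7+1=8, 7+7=14
Collecting distinct sums: A + B = {-8, -6, -4, -3, -2, 0, 2, 3, 4, 6, 8, 9, 14}
|A + B| = 13

A + B = {-8, -6, -4, -3, -2, 0, 2, 3, 4, 6, 8, 9, 14}


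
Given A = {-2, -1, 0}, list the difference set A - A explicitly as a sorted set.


A - A = {a - a' : a, a' ∈ A}.
Compute a - a' for each ordered pair (a, a'):
a = -2: -2--2=0, -2--1=-1, -2-0=-2
a = -1: -1--2=1, -1--1=0, -1-0=-1
a = 0: 0--2=2, 0--1=1, 0-0=0
Collecting distinct values (and noting 0 appears from a-a):
A - A = {-2, -1, 0, 1, 2}
|A - A| = 5

A - A = {-2, -1, 0, 1, 2}


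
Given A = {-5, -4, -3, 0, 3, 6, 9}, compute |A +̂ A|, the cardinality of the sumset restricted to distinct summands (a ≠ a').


Restricted sumset: A +̂ A = {a + a' : a ∈ A, a' ∈ A, a ≠ a'}.
Equivalently, take A + A and drop any sum 2a that is achievable ONLY as a + a for a ∈ A (i.e. sums representable only with equal summands).
Enumerate pairs (a, a') with a < a' (symmetric, so each unordered pair gives one sum; this covers all a ≠ a'):
  -5 + -4 = -9
  -5 + -3 = -8
  -5 + 0 = -5
  -5 + 3 = -2
  -5 + 6 = 1
  -5 + 9 = 4
  -4 + -3 = -7
  -4 + 0 = -4
  -4 + 3 = -1
  -4 + 6 = 2
  -4 + 9 = 5
  -3 + 0 = -3
  -3 + 3 = 0
  -3 + 6 = 3
  -3 + 9 = 6
  0 + 3 = 3
  0 + 6 = 6
  0 + 9 = 9
  3 + 6 = 9
  3 + 9 = 12
  6 + 9 = 15
Collected distinct sums: {-9, -8, -7, -5, -4, -3, -2, -1, 0, 1, 2, 3, 4, 5, 6, 9, 12, 15}
|A +̂ A| = 18
(Reference bound: |A +̂ A| ≥ 2|A| - 3 for |A| ≥ 2, with |A| = 7 giving ≥ 11.)

|A +̂ A| = 18


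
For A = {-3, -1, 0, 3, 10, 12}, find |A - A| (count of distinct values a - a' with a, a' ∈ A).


A - A = {a - a' : a, a' ∈ A}; |A| = 6.
Bounds: 2|A|-1 ≤ |A - A| ≤ |A|² - |A| + 1, i.e. 11 ≤ |A - A| ≤ 31.
Note: 0 ∈ A - A always (from a - a). The set is symmetric: if d ∈ A - A then -d ∈ A - A.
Enumerate nonzero differences d = a - a' with a > a' (then include -d):
Positive differences: {1, 2, 3, 4, 6, 7, 9, 10, 11, 12, 13, 15}
Full difference set: {0} ∪ (positive diffs) ∪ (negative diffs).
|A - A| = 1 + 2·12 = 25 (matches direct enumeration: 25).

|A - A| = 25


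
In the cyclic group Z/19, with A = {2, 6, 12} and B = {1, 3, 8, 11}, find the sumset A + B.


Work in Z/19Z: reduce every sum a + b modulo 19.
Enumerate all 12 pairs:
a = 2: 2+1=3, 2+3=5, 2+8=10, 2+11=13
a = 6: 6+1=7, 6+3=9, 6+8=14, 6+11=17
a = 12: 12+1=13, 12+3=15, 12+8=1, 12+11=4
Distinct residues collected: {1, 3, 4, 5, 7, 9, 10, 13, 14, 15, 17}
|A + B| = 11 (out of 19 total residues).

A + B = {1, 3, 4, 5, 7, 9, 10, 13, 14, 15, 17}


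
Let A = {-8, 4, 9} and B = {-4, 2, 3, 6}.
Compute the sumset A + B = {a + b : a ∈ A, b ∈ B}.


A + B = {a + b : a ∈ A, b ∈ B}.
Enumerate all |A|·|B| = 3·4 = 12 pairs (a, b) and collect distinct sums.
a = -8: -8+-4=-12, -8+2=-6, -8+3=-5, -8+6=-2
a = 4: 4+-4=0, 4+2=6, 4+3=7, 4+6=10
a = 9: 9+-4=5, 9+2=11, 9+3=12, 9+6=15
Collecting distinct sums: A + B = {-12, -6, -5, -2, 0, 5, 6, 7, 10, 11, 12, 15}
|A + B| = 12

A + B = {-12, -6, -5, -2, 0, 5, 6, 7, 10, 11, 12, 15}


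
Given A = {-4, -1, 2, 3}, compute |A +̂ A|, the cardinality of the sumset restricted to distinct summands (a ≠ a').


Restricted sumset: A +̂ A = {a + a' : a ∈ A, a' ∈ A, a ≠ a'}.
Equivalently, take A + A and drop any sum 2a that is achievable ONLY as a + a for a ∈ A (i.e. sums representable only with equal summands).
Enumerate pairs (a, a') with a < a' (symmetric, so each unordered pair gives one sum; this covers all a ≠ a'):
  -4 + -1 = -5
  -4 + 2 = -2
  -4 + 3 = -1
  -1 + 2 = 1
  -1 + 3 = 2
  2 + 3 = 5
Collected distinct sums: {-5, -2, -1, 1, 2, 5}
|A +̂ A| = 6
(Reference bound: |A +̂ A| ≥ 2|A| - 3 for |A| ≥ 2, with |A| = 4 giving ≥ 5.)

|A +̂ A| = 6


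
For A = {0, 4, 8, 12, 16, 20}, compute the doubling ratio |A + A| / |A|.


|A| = 6.
Compute A + A by enumerating all 36 pairs.
A + A = {0, 4, 8, 12, 16, 20, 24, 28, 32, 36, 40}, so |A + A| = 11.
K = |A + A| / |A| = 11/6 (already in lowest terms) ≈ 1.8333.
Reference: AP of size 6 gives K = 11/6 ≈ 1.8333; a fully generic set of size 6 gives K ≈ 3.5000.

|A| = 6, |A + A| = 11, K = 11/6.


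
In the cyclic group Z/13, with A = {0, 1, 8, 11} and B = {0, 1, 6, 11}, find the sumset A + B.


Work in Z/13Z: reduce every sum a + b modulo 13.
Enumerate all 16 pairs:
a = 0: 0+0=0, 0+1=1, 0+6=6, 0+11=11
a = 1: 1+0=1, 1+1=2, 1+6=7, 1+11=12
a = 8: 8+0=8, 8+1=9, 8+6=1, 8+11=6
a = 11: 11+0=11, 11+1=12, 11+6=4, 11+11=9
Distinct residues collected: {0, 1, 2, 4, 6, 7, 8, 9, 11, 12}
|A + B| = 10 (out of 13 total residues).

A + B = {0, 1, 2, 4, 6, 7, 8, 9, 11, 12}


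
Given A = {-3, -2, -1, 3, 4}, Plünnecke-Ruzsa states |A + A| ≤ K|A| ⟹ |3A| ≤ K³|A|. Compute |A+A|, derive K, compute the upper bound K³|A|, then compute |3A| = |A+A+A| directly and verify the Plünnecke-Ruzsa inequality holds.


|A| = 5.
Step 1: Compute A + A by enumerating all 25 pairs.
A + A = {-6, -5, -4, -3, -2, 0, 1, 2, 3, 6, 7, 8}, so |A + A| = 12.
Step 2: Doubling constant K = |A + A|/|A| = 12/5 = 12/5 ≈ 2.4000.
Step 3: Plünnecke-Ruzsa gives |3A| ≤ K³·|A| = (2.4000)³ · 5 ≈ 69.1200.
Step 4: Compute 3A = A + A + A directly by enumerating all triples (a,b,c) ∈ A³; |3A| = 21.
Step 5: Check 21 ≤ 69.1200? Yes ✓.

K = 12/5, Plünnecke-Ruzsa bound K³|A| ≈ 69.1200, |3A| = 21, inequality holds.


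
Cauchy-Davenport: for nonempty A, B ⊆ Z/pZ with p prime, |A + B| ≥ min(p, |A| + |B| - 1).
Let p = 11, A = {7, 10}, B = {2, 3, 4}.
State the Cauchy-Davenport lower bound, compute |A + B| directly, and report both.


Cauchy-Davenport: |A + B| ≥ min(p, |A| + |B| - 1) for A, B nonempty in Z/pZ.
|A| = 2, |B| = 3, p = 11.
CD lower bound = min(11, 2 + 3 - 1) = min(11, 4) = 4.
Compute A + B mod 11 directly:
a = 7: 7+2=9, 7+3=10, 7+4=0
a = 10: 10+2=1, 10+3=2, 10+4=3
A + B = {0, 1, 2, 3, 9, 10}, so |A + B| = 6.
Verify: 6 ≥ 4? Yes ✓.

CD lower bound = 4, actual |A + B| = 6.


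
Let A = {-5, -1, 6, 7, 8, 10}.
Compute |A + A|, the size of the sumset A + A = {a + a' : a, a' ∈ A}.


A + A = {a + a' : a, a' ∈ A}; |A| = 6.
General bounds: 2|A| - 1 ≤ |A + A| ≤ |A|(|A|+1)/2, i.e. 11 ≤ |A + A| ≤ 21.
Lower bound 2|A|-1 is attained iff A is an arithmetic progression.
Enumerate sums a + a' for a ≤ a' (symmetric, so this suffices):
a = -5: -5+-5=-10, -5+-1=-6, -5+6=1, -5+7=2, -5+8=3, -5+10=5
a = -1: -1+-1=-2, -1+6=5, -1+7=6, -1+8=7, -1+10=9
a = 6: 6+6=12, 6+7=13, 6+8=14, 6+10=16
a = 7: 7+7=14, 7+8=15, 7+10=17
a = 8: 8+8=16, 8+10=18
a = 10: 10+10=20
Distinct sums: {-10, -6, -2, 1, 2, 3, 5, 6, 7, 9, 12, 13, 14, 15, 16, 17, 18, 20}
|A + A| = 18

|A + A| = 18


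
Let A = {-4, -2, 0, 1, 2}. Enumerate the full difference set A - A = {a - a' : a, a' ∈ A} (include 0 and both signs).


A - A = {a - a' : a, a' ∈ A}.
Compute a - a' for each ordered pair (a, a'):
a = -4: -4--4=0, -4--2=-2, -4-0=-4, -4-1=-5, -4-2=-6
a = -2: -2--4=2, -2--2=0, -2-0=-2, -2-1=-3, -2-2=-4
a = 0: 0--4=4, 0--2=2, 0-0=0, 0-1=-1, 0-2=-2
a = 1: 1--4=5, 1--2=3, 1-0=1, 1-1=0, 1-2=-1
a = 2: 2--4=6, 2--2=4, 2-0=2, 2-1=1, 2-2=0
Collecting distinct values (and noting 0 appears from a-a):
A - A = {-6, -5, -4, -3, -2, -1, 0, 1, 2, 3, 4, 5, 6}
|A - A| = 13

A - A = {-6, -5, -4, -3, -2, -1, 0, 1, 2, 3, 4, 5, 6}


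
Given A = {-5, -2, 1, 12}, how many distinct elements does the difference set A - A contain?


A - A = {a - a' : a, a' ∈ A}; |A| = 4.
Bounds: 2|A|-1 ≤ |A - A| ≤ |A|² - |A| + 1, i.e. 7 ≤ |A - A| ≤ 13.
Note: 0 ∈ A - A always (from a - a). The set is symmetric: if d ∈ A - A then -d ∈ A - A.
Enumerate nonzero differences d = a - a' with a > a' (then include -d):
Positive differences: {3, 6, 11, 14, 17}
Full difference set: {0} ∪ (positive diffs) ∪ (negative diffs).
|A - A| = 1 + 2·5 = 11 (matches direct enumeration: 11).

|A - A| = 11


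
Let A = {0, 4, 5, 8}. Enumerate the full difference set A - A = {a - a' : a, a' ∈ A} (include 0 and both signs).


A - A = {a - a' : a, a' ∈ A}.
Compute a - a' for each ordered pair (a, a'):
a = 0: 0-0=0, 0-4=-4, 0-5=-5, 0-8=-8
a = 4: 4-0=4, 4-4=0, 4-5=-1, 4-8=-4
a = 5: 5-0=5, 5-4=1, 5-5=0, 5-8=-3
a = 8: 8-0=8, 8-4=4, 8-5=3, 8-8=0
Collecting distinct values (and noting 0 appears from a-a):
A - A = {-8, -5, -4, -3, -1, 0, 1, 3, 4, 5, 8}
|A - A| = 11

A - A = {-8, -5, -4, -3, -1, 0, 1, 3, 4, 5, 8}


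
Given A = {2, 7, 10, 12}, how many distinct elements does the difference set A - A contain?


A - A = {a - a' : a, a' ∈ A}; |A| = 4.
Bounds: 2|A|-1 ≤ |A - A| ≤ |A|² - |A| + 1, i.e. 7 ≤ |A - A| ≤ 13.
Note: 0 ∈ A - A always (from a - a). The set is symmetric: if d ∈ A - A then -d ∈ A - A.
Enumerate nonzero differences d = a - a' with a > a' (then include -d):
Positive differences: {2, 3, 5, 8, 10}
Full difference set: {0} ∪ (positive diffs) ∪ (negative diffs).
|A - A| = 1 + 2·5 = 11 (matches direct enumeration: 11).

|A - A| = 11


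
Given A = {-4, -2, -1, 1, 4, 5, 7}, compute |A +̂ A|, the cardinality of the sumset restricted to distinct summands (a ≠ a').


Restricted sumset: A +̂ A = {a + a' : a ∈ A, a' ∈ A, a ≠ a'}.
Equivalently, take A + A and drop any sum 2a that is achievable ONLY as a + a for a ∈ A (i.e. sums representable only with equal summands).
Enumerate pairs (a, a') with a < a' (symmetric, so each unordered pair gives one sum; this covers all a ≠ a'):
  -4 + -2 = -6
  -4 + -1 = -5
  -4 + 1 = -3
  -4 + 4 = 0
  -4 + 5 = 1
  -4 + 7 = 3
  -2 + -1 = -3
  -2 + 1 = -1
  -2 + 4 = 2
  -2 + 5 = 3
  -2 + 7 = 5
  -1 + 1 = 0
  -1 + 4 = 3
  -1 + 5 = 4
  -1 + 7 = 6
  1 + 4 = 5
  1 + 5 = 6
  1 + 7 = 8
  4 + 5 = 9
  4 + 7 = 11
  5 + 7 = 12
Collected distinct sums: {-6, -5, -3, -1, 0, 1, 2, 3, 4, 5, 6, 8, 9, 11, 12}
|A +̂ A| = 15
(Reference bound: |A +̂ A| ≥ 2|A| - 3 for |A| ≥ 2, with |A| = 7 giving ≥ 11.)

|A +̂ A| = 15


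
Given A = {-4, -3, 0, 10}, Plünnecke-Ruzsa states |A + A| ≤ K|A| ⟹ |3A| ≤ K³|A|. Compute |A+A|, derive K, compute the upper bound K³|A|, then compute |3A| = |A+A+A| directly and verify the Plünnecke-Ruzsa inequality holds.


|A| = 4.
Step 1: Compute A + A by enumerating all 16 pairs.
A + A = {-8, -7, -6, -4, -3, 0, 6, 7, 10, 20}, so |A + A| = 10.
Step 2: Doubling constant K = |A + A|/|A| = 10/4 = 10/4 ≈ 2.5000.
Step 3: Plünnecke-Ruzsa gives |3A| ≤ K³·|A| = (2.5000)³ · 4 ≈ 62.5000.
Step 4: Compute 3A = A + A + A directly by enumerating all triples (a,b,c) ∈ A³; |3A| = 20.
Step 5: Check 20 ≤ 62.5000? Yes ✓.

K = 10/4, Plünnecke-Ruzsa bound K³|A| ≈ 62.5000, |3A| = 20, inequality holds.


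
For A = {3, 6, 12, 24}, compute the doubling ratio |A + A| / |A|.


|A| = 4.
Compute A + A by enumerating all 16 pairs.
A + A = {6, 9, 12, 15, 18, 24, 27, 30, 36, 48}, so |A + A| = 10.
K = |A + A| / |A| = 10/4 = 5/2 ≈ 2.5000.
Reference: AP of size 4 gives K = 7/4 ≈ 1.7500; a fully generic set of size 4 gives K ≈ 2.5000.

|A| = 4, |A + A| = 10, K = 10/4 = 5/2.


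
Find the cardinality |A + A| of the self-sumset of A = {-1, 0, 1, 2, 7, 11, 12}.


A + A = {a + a' : a, a' ∈ A}; |A| = 7.
General bounds: 2|A| - 1 ≤ |A + A| ≤ |A|(|A|+1)/2, i.e. 13 ≤ |A + A| ≤ 28.
Lower bound 2|A|-1 is attained iff A is an arithmetic progression.
Enumerate sums a + a' for a ≤ a' (symmetric, so this suffices):
a = -1: -1+-1=-2, -1+0=-1, -1+1=0, -1+2=1, -1+7=6, -1+11=10, -1+12=11
a = 0: 0+0=0, 0+1=1, 0+2=2, 0+7=7, 0+11=11, 0+12=12
a = 1: 1+1=2, 1+2=3, 1+7=8, 1+11=12, 1+12=13
a = 2: 2+2=4, 2+7=9, 2+11=13, 2+12=14
a = 7: 7+7=14, 7+11=18, 7+12=19
a = 11: 11+11=22, 11+12=23
a = 12: 12+12=24
Distinct sums: {-2, -1, 0, 1, 2, 3, 4, 6, 7, 8, 9, 10, 11, 12, 13, 14, 18, 19, 22, 23, 24}
|A + A| = 21

|A + A| = 21


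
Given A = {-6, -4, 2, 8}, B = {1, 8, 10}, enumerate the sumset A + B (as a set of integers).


A + B = {a + b : a ∈ A, b ∈ B}.
Enumerate all |A|·|B| = 4·3 = 12 pairs (a, b) and collect distinct sums.
a = -6: -6+1=-5, -6+8=2, -6+10=4
a = -4: -4+1=-3, -4+8=4, -4+10=6
a = 2: 2+1=3, 2+8=10, 2+10=12
a = 8: 8+1=9, 8+8=16, 8+10=18
Collecting distinct sums: A + B = {-5, -3, 2, 3, 4, 6, 9, 10, 12, 16, 18}
|A + B| = 11

A + B = {-5, -3, 2, 3, 4, 6, 9, 10, 12, 16, 18}


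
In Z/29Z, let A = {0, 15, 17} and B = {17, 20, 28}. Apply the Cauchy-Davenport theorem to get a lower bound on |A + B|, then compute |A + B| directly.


Cauchy-Davenport: |A + B| ≥ min(p, |A| + |B| - 1) for A, B nonempty in Z/pZ.
|A| = 3, |B| = 3, p = 29.
CD lower bound = min(29, 3 + 3 - 1) = min(29, 5) = 5.
Compute A + B mod 29 directly:
a = 0: 0+17=17, 0+20=20, 0+28=28
a = 15: 15+17=3, 15+20=6, 15+28=14
a = 17: 17+17=5, 17+20=8, 17+28=16
A + B = {3, 5, 6, 8, 14, 16, 17, 20, 28}, so |A + B| = 9.
Verify: 9 ≥ 5? Yes ✓.

CD lower bound = 5, actual |A + B| = 9.


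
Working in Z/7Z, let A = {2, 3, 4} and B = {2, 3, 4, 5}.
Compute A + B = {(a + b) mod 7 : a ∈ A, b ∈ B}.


Work in Z/7Z: reduce every sum a + b modulo 7.
Enumerate all 12 pairs:
a = 2: 2+2=4, 2+3=5, 2+4=6, 2+5=0
a = 3: 3+2=5, 3+3=6, 3+4=0, 3+5=1
a = 4: 4+2=6, 4+3=0, 4+4=1, 4+5=2
Distinct residues collected: {0, 1, 2, 4, 5, 6}
|A + B| = 6 (out of 7 total residues).

A + B = {0, 1, 2, 4, 5, 6}


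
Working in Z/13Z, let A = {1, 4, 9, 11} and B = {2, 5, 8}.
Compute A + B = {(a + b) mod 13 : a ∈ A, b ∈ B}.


Work in Z/13Z: reduce every sum a + b modulo 13.
Enumerate all 12 pairs:
a = 1: 1+2=3, 1+5=6, 1+8=9
a = 4: 4+2=6, 4+5=9, 4+8=12
a = 9: 9+2=11, 9+5=1, 9+8=4
a = 11: 11+2=0, 11+5=3, 11+8=6
Distinct residues collected: {0, 1, 3, 4, 6, 9, 11, 12}
|A + B| = 8 (out of 13 total residues).

A + B = {0, 1, 3, 4, 6, 9, 11, 12}


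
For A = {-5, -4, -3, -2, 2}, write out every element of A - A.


A - A = {a - a' : a, a' ∈ A}.
Compute a - a' for each ordered pair (a, a'):
a = -5: -5--5=0, -5--4=-1, -5--3=-2, -5--2=-3, -5-2=-7
a = -4: -4--5=1, -4--4=0, -4--3=-1, -4--2=-2, -4-2=-6
a = -3: -3--5=2, -3--4=1, -3--3=0, -3--2=-1, -3-2=-5
a = -2: -2--5=3, -2--4=2, -2--3=1, -2--2=0, -2-2=-4
a = 2: 2--5=7, 2--4=6, 2--3=5, 2--2=4, 2-2=0
Collecting distinct values (and noting 0 appears from a-a):
A - A = {-7, -6, -5, -4, -3, -2, -1, 0, 1, 2, 3, 4, 5, 6, 7}
|A - A| = 15

A - A = {-7, -6, -5, -4, -3, -2, -1, 0, 1, 2, 3, 4, 5, 6, 7}


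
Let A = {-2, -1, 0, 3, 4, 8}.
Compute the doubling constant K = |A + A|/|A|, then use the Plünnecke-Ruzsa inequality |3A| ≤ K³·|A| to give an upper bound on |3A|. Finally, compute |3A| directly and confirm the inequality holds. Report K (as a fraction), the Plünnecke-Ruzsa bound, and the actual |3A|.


|A| = 6.
Step 1: Compute A + A by enumerating all 36 pairs.
A + A = {-4, -3, -2, -1, 0, 1, 2, 3, 4, 6, 7, 8, 11, 12, 16}, so |A + A| = 15.
Step 2: Doubling constant K = |A + A|/|A| = 15/6 = 15/6 ≈ 2.5000.
Step 3: Plünnecke-Ruzsa gives |3A| ≤ K³·|A| = (2.5000)³ · 6 ≈ 93.7500.
Step 4: Compute 3A = A + A + A directly by enumerating all triples (a,b,c) ∈ A³; |3A| = 25.
Step 5: Check 25 ≤ 93.7500? Yes ✓.

K = 15/6, Plünnecke-Ruzsa bound K³|A| ≈ 93.7500, |3A| = 25, inequality holds.


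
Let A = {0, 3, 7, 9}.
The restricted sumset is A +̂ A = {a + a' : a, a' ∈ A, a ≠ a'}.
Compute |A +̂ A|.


Restricted sumset: A +̂ A = {a + a' : a ∈ A, a' ∈ A, a ≠ a'}.
Equivalently, take A + A and drop any sum 2a that is achievable ONLY as a + a for a ∈ A (i.e. sums representable only with equal summands).
Enumerate pairs (a, a') with a < a' (symmetric, so each unordered pair gives one sum; this covers all a ≠ a'):
  0 + 3 = 3
  0 + 7 = 7
  0 + 9 = 9
  3 + 7 = 10
  3 + 9 = 12
  7 + 9 = 16
Collected distinct sums: {3, 7, 9, 10, 12, 16}
|A +̂ A| = 6
(Reference bound: |A +̂ A| ≥ 2|A| - 3 for |A| ≥ 2, with |A| = 4 giving ≥ 5.)

|A +̂ A| = 6


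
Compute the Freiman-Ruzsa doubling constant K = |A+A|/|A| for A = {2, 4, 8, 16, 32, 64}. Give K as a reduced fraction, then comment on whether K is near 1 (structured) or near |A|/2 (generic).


|A| = 6.
Compute A + A by enumerating all 36 pairs.
A + A = {4, 6, 8, 10, 12, 16, 18, 20, 24, 32, 34, 36, 40, 48, 64, 66, 68, 72, 80, 96, 128}, so |A + A| = 21.
K = |A + A| / |A| = 21/6 = 7/2 ≈ 3.5000.
Reference: AP of size 6 gives K = 11/6 ≈ 1.8333; a fully generic set of size 6 gives K ≈ 3.5000.

|A| = 6, |A + A| = 21, K = 21/6 = 7/2.


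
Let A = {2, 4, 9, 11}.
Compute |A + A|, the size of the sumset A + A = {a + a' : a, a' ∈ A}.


A + A = {a + a' : a, a' ∈ A}; |A| = 4.
General bounds: 2|A| - 1 ≤ |A + A| ≤ |A|(|A|+1)/2, i.e. 7 ≤ |A + A| ≤ 10.
Lower bound 2|A|-1 is attained iff A is an arithmetic progression.
Enumerate sums a + a' for a ≤ a' (symmetric, so this suffices):
a = 2: 2+2=4, 2+4=6, 2+9=11, 2+11=13
a = 4: 4+4=8, 4+9=13, 4+11=15
a = 9: 9+9=18, 9+11=20
a = 11: 11+11=22
Distinct sums: {4, 6, 8, 11, 13, 15, 18, 20, 22}
|A + A| = 9

|A + A| = 9


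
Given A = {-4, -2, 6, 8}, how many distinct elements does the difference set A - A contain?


A - A = {a - a' : a, a' ∈ A}; |A| = 4.
Bounds: 2|A|-1 ≤ |A - A| ≤ |A|² - |A| + 1, i.e. 7 ≤ |A - A| ≤ 13.
Note: 0 ∈ A - A always (from a - a). The set is symmetric: if d ∈ A - A then -d ∈ A - A.
Enumerate nonzero differences d = a - a' with a > a' (then include -d):
Positive differences: {2, 8, 10, 12}
Full difference set: {0} ∪ (positive diffs) ∪ (negative diffs).
|A - A| = 1 + 2·4 = 9 (matches direct enumeration: 9).

|A - A| = 9


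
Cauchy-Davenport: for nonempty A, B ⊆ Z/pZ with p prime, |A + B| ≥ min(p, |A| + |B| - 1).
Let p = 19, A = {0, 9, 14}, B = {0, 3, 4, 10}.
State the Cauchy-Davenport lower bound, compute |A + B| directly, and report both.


Cauchy-Davenport: |A + B| ≥ min(p, |A| + |B| - 1) for A, B nonempty in Z/pZ.
|A| = 3, |B| = 4, p = 19.
CD lower bound = min(19, 3 + 4 - 1) = min(19, 6) = 6.
Compute A + B mod 19 directly:
a = 0: 0+0=0, 0+3=3, 0+4=4, 0+10=10
a = 9: 9+0=9, 9+3=12, 9+4=13, 9+10=0
a = 14: 14+0=14, 14+3=17, 14+4=18, 14+10=5
A + B = {0, 3, 4, 5, 9, 10, 12, 13, 14, 17, 18}, so |A + B| = 11.
Verify: 11 ≥ 6? Yes ✓.

CD lower bound = 6, actual |A + B| = 11.


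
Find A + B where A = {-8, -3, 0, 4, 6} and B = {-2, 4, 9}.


A + B = {a + b : a ∈ A, b ∈ B}.
Enumerate all |A|·|B| = 5·3 = 15 pairs (a, b) and collect distinct sums.
a = -8: -8+-2=-10, -8+4=-4, -8+9=1
a = -3: -3+-2=-5, -3+4=1, -3+9=6
a = 0: 0+-2=-2, 0+4=4, 0+9=9
a = 4: 4+-2=2, 4+4=8, 4+9=13
a = 6: 6+-2=4, 6+4=10, 6+9=15
Collecting distinct sums: A + B = {-10, -5, -4, -2, 1, 2, 4, 6, 8, 9, 10, 13, 15}
|A + B| = 13

A + B = {-10, -5, -4, -2, 1, 2, 4, 6, 8, 9, 10, 13, 15}


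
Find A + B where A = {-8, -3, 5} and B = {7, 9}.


A + B = {a + b : a ∈ A, b ∈ B}.
Enumerate all |A|·|B| = 3·2 = 6 pairs (a, b) and collect distinct sums.
a = -8: -8+7=-1, -8+9=1
a = -3: -3+7=4, -3+9=6
a = 5: 5+7=12, 5+9=14
Collecting distinct sums: A + B = {-1, 1, 4, 6, 12, 14}
|A + B| = 6

A + B = {-1, 1, 4, 6, 12, 14}


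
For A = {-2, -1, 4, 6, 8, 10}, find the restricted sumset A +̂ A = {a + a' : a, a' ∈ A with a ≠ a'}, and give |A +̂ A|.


Restricted sumset: A +̂ A = {a + a' : a ∈ A, a' ∈ A, a ≠ a'}.
Equivalently, take A + A and drop any sum 2a that is achievable ONLY as a + a for a ∈ A (i.e. sums representable only with equal summands).
Enumerate pairs (a, a') with a < a' (symmetric, so each unordered pair gives one sum; this covers all a ≠ a'):
  -2 + -1 = -3
  -2 + 4 = 2
  -2 + 6 = 4
  -2 + 8 = 6
  -2 + 10 = 8
  -1 + 4 = 3
  -1 + 6 = 5
  -1 + 8 = 7
  -1 + 10 = 9
  4 + 6 = 10
  4 + 8 = 12
  4 + 10 = 14
  6 + 8 = 14
  6 + 10 = 16
  8 + 10 = 18
Collected distinct sums: {-3, 2, 3, 4, 5, 6, 7, 8, 9, 10, 12, 14, 16, 18}
|A +̂ A| = 14
(Reference bound: |A +̂ A| ≥ 2|A| - 3 for |A| ≥ 2, with |A| = 6 giving ≥ 9.)

|A +̂ A| = 14


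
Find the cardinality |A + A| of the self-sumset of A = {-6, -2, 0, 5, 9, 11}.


A + A = {a + a' : a, a' ∈ A}; |A| = 6.
General bounds: 2|A| - 1 ≤ |A + A| ≤ |A|(|A|+1)/2, i.e. 11 ≤ |A + A| ≤ 21.
Lower bound 2|A|-1 is attained iff A is an arithmetic progression.
Enumerate sums a + a' for a ≤ a' (symmetric, so this suffices):
a = -6: -6+-6=-12, -6+-2=-8, -6+0=-6, -6+5=-1, -6+9=3, -6+11=5
a = -2: -2+-2=-4, -2+0=-2, -2+5=3, -2+9=7, -2+11=9
a = 0: 0+0=0, 0+5=5, 0+9=9, 0+11=11
a = 5: 5+5=10, 5+9=14, 5+11=16
a = 9: 9+9=18, 9+11=20
a = 11: 11+11=22
Distinct sums: {-12, -8, -6, -4, -2, -1, 0, 3, 5, 7, 9, 10, 11, 14, 16, 18, 20, 22}
|A + A| = 18

|A + A| = 18


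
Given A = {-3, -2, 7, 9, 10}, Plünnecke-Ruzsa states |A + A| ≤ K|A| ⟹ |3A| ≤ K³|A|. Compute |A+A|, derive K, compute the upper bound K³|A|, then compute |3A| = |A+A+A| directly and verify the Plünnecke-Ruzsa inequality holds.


|A| = 5.
Step 1: Compute A + A by enumerating all 25 pairs.
A + A = {-6, -5, -4, 4, 5, 6, 7, 8, 14, 16, 17, 18, 19, 20}, so |A + A| = 14.
Step 2: Doubling constant K = |A + A|/|A| = 14/5 = 14/5 ≈ 2.8000.
Step 3: Plünnecke-Ruzsa gives |3A| ≤ K³·|A| = (2.8000)³ · 5 ≈ 109.7600.
Step 4: Compute 3A = A + A + A directly by enumerating all triples (a,b,c) ∈ A³; |3A| = 27.
Step 5: Check 27 ≤ 109.7600? Yes ✓.

K = 14/5, Plünnecke-Ruzsa bound K³|A| ≈ 109.7600, |3A| = 27, inequality holds.


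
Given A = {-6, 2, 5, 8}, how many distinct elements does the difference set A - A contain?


A - A = {a - a' : a, a' ∈ A}; |A| = 4.
Bounds: 2|A|-1 ≤ |A - A| ≤ |A|² - |A| + 1, i.e. 7 ≤ |A - A| ≤ 13.
Note: 0 ∈ A - A always (from a - a). The set is symmetric: if d ∈ A - A then -d ∈ A - A.
Enumerate nonzero differences d = a - a' with a > a' (then include -d):
Positive differences: {3, 6, 8, 11, 14}
Full difference set: {0} ∪ (positive diffs) ∪ (negative diffs).
|A - A| = 1 + 2·5 = 11 (matches direct enumeration: 11).

|A - A| = 11


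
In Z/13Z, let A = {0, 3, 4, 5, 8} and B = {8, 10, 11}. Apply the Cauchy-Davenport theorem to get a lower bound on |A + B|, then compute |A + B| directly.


Cauchy-Davenport: |A + B| ≥ min(p, |A| + |B| - 1) for A, B nonempty in Z/pZ.
|A| = 5, |B| = 3, p = 13.
CD lower bound = min(13, 5 + 3 - 1) = min(13, 7) = 7.
Compute A + B mod 13 directly:
a = 0: 0+8=8, 0+10=10, 0+11=11
a = 3: 3+8=11, 3+10=0, 3+11=1
a = 4: 4+8=12, 4+10=1, 4+11=2
a = 5: 5+8=0, 5+10=2, 5+11=3
a = 8: 8+8=3, 8+10=5, 8+11=6
A + B = {0, 1, 2, 3, 5, 6, 8, 10, 11, 12}, so |A + B| = 10.
Verify: 10 ≥ 7? Yes ✓.

CD lower bound = 7, actual |A + B| = 10.


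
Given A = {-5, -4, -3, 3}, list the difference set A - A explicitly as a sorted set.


A - A = {a - a' : a, a' ∈ A}.
Compute a - a' for each ordered pair (a, a'):
a = -5: -5--5=0, -5--4=-1, -5--3=-2, -5-3=-8
a = -4: -4--5=1, -4--4=0, -4--3=-1, -4-3=-7
a = -3: -3--5=2, -3--4=1, -3--3=0, -3-3=-6
a = 3: 3--5=8, 3--4=7, 3--3=6, 3-3=0
Collecting distinct values (and noting 0 appears from a-a):
A - A = {-8, -7, -6, -2, -1, 0, 1, 2, 6, 7, 8}
|A - A| = 11

A - A = {-8, -7, -6, -2, -1, 0, 1, 2, 6, 7, 8}


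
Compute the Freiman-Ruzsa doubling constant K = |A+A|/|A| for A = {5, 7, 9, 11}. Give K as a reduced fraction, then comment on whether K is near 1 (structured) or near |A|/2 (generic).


|A| = 4.
Compute A + A by enumerating all 16 pairs.
A + A = {10, 12, 14, 16, 18, 20, 22}, so |A + A| = 7.
K = |A + A| / |A| = 7/4 (already in lowest terms) ≈ 1.7500.
Reference: AP of size 4 gives K = 7/4 ≈ 1.7500; a fully generic set of size 4 gives K ≈ 2.5000.

|A| = 4, |A + A| = 7, K = 7/4.


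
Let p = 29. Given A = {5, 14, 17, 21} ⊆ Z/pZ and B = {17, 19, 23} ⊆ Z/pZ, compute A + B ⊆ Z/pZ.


Work in Z/29Z: reduce every sum a + b modulo 29.
Enumerate all 12 pairs:
a = 5: 5+17=22, 5+19=24, 5+23=28
a = 14: 14+17=2, 14+19=4, 14+23=8
a = 17: 17+17=5, 17+19=7, 17+23=11
a = 21: 21+17=9, 21+19=11, 21+23=15
Distinct residues collected: {2, 4, 5, 7, 8, 9, 11, 15, 22, 24, 28}
|A + B| = 11 (out of 29 total residues).

A + B = {2, 4, 5, 7, 8, 9, 11, 15, 22, 24, 28}


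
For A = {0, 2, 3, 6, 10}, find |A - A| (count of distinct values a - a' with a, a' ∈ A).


A - A = {a - a' : a, a' ∈ A}; |A| = 5.
Bounds: 2|A|-1 ≤ |A - A| ≤ |A|² - |A| + 1, i.e. 9 ≤ |A - A| ≤ 21.
Note: 0 ∈ A - A always (from a - a). The set is symmetric: if d ∈ A - A then -d ∈ A - A.
Enumerate nonzero differences d = a - a' with a > a' (then include -d):
Positive differences: {1, 2, 3, 4, 6, 7, 8, 10}
Full difference set: {0} ∪ (positive diffs) ∪ (negative diffs).
|A - A| = 1 + 2·8 = 17 (matches direct enumeration: 17).

|A - A| = 17


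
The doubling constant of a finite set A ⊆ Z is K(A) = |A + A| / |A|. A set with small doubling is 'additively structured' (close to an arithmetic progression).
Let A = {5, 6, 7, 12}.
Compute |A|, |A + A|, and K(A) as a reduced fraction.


|A| = 4.
Compute A + A by enumerating all 16 pairs.
A + A = {10, 11, 12, 13, 14, 17, 18, 19, 24}, so |A + A| = 9.
K = |A + A| / |A| = 9/4 (already in lowest terms) ≈ 2.2500.
Reference: AP of size 4 gives K = 7/4 ≈ 1.7500; a fully generic set of size 4 gives K ≈ 2.5000.

|A| = 4, |A + A| = 9, K = 9/4.


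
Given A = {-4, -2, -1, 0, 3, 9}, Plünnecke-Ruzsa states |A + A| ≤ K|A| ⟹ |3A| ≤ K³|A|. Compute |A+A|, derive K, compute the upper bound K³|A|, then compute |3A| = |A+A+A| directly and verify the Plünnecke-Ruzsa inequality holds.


|A| = 6.
Step 1: Compute A + A by enumerating all 36 pairs.
A + A = {-8, -6, -5, -4, -3, -2, -1, 0, 1, 2, 3, 5, 6, 7, 8, 9, 12, 18}, so |A + A| = 18.
Step 2: Doubling constant K = |A + A|/|A| = 18/6 = 18/6 ≈ 3.0000.
Step 3: Plünnecke-Ruzsa gives |3A| ≤ K³·|A| = (3.0000)³ · 6 ≈ 162.0000.
Step 4: Compute 3A = A + A + A directly by enumerating all triples (a,b,c) ∈ A³; |3A| = 31.
Step 5: Check 31 ≤ 162.0000? Yes ✓.

K = 18/6, Plünnecke-Ruzsa bound K³|A| ≈ 162.0000, |3A| = 31, inequality holds.


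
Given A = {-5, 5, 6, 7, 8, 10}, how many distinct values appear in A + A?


A + A = {a + a' : a, a' ∈ A}; |A| = 6.
General bounds: 2|A| - 1 ≤ |A + A| ≤ |A|(|A|+1)/2, i.e. 11 ≤ |A + A| ≤ 21.
Lower bound 2|A|-1 is attained iff A is an arithmetic progression.
Enumerate sums a + a' for a ≤ a' (symmetric, so this suffices):
a = -5: -5+-5=-10, -5+5=0, -5+6=1, -5+7=2, -5+8=3, -5+10=5
a = 5: 5+5=10, 5+6=11, 5+7=12, 5+8=13, 5+10=15
a = 6: 6+6=12, 6+7=13, 6+8=14, 6+10=16
a = 7: 7+7=14, 7+8=15, 7+10=17
a = 8: 8+8=16, 8+10=18
a = 10: 10+10=20
Distinct sums: {-10, 0, 1, 2, 3, 5, 10, 11, 12, 13, 14, 15, 16, 17, 18, 20}
|A + A| = 16

|A + A| = 16
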